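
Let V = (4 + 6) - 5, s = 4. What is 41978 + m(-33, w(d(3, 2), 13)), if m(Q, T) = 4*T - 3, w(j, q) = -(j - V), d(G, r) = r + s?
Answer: 41971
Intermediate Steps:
V = 5 (V = 10 - 5 = 5)
d(G, r) = 4 + r (d(G, r) = r + 4 = 4 + r)
w(j, q) = 5 - j (w(j, q) = -(j - 1*5) = -(j - 5) = -(-5 + j) = 5 - j)
m(Q, T) = -3 + 4*T
41978 + m(-33, w(d(3, 2), 13)) = 41978 + (-3 + 4*(5 - (4 + 2))) = 41978 + (-3 + 4*(5 - 1*6)) = 41978 + (-3 + 4*(5 - 6)) = 41978 + (-3 + 4*(-1)) = 41978 + (-3 - 4) = 41978 - 7 = 41971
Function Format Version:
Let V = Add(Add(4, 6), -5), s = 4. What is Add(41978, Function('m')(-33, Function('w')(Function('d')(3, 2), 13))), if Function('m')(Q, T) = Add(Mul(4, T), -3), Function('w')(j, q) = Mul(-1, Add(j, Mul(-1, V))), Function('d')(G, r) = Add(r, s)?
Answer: 41971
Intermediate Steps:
V = 5 (V = Add(10, -5) = 5)
Function('d')(G, r) = Add(4, r) (Function('d')(G, r) = Add(r, 4) = Add(4, r))
Function('w')(j, q) = Add(5, Mul(-1, j)) (Function('w')(j, q) = Mul(-1, Add(j, Mul(-1, 5))) = Mul(-1, Add(j, -5)) = Mul(-1, Add(-5, j)) = Add(5, Mul(-1, j)))
Function('m')(Q, T) = Add(-3, Mul(4, T))
Add(41978, Function('m')(-33, Function('w')(Function('d')(3, 2), 13))) = Add(41978, Add(-3, Mul(4, Add(5, Mul(-1, Add(4, 2)))))) = Add(41978, Add(-3, Mul(4, Add(5, Mul(-1, 6))))) = Add(41978, Add(-3, Mul(4, Add(5, -6)))) = Add(41978, Add(-3, Mul(4, -1))) = Add(41978, Add(-3, -4)) = Add(41978, -7) = 41971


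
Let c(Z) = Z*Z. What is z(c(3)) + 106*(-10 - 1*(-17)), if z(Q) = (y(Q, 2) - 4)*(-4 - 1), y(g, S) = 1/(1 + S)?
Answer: 2281/3 ≈ 760.33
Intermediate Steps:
c(Z) = Z²
z(Q) = 55/3 (z(Q) = (1/(1 + 2) - 4)*(-4 - 1) = (1/3 - 4)*(-5) = (⅓ - 4)*(-5) = -11/3*(-5) = 55/3)
z(c(3)) + 106*(-10 - 1*(-17)) = 55/3 + 106*(-10 - 1*(-17)) = 55/3 + 106*(-10 + 17) = 55/3 + 106*7 = 55/3 + 742 = 2281/3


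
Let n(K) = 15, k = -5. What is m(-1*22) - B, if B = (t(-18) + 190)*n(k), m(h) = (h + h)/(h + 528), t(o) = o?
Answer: -59342/23 ≈ -2580.1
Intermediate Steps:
m(h) = 2*h/(528 + h) (m(h) = (2*h)/(528 + h) = 2*h/(528 + h))
B = 2580 (B = (-18 + 190)*15 = 172*15 = 2580)
m(-1*22) - B = 2*(-1*22)/(528 - 1*22) - 1*2580 = 2*(-22)/(528 - 22) - 2580 = 2*(-22)/506 - 2580 = 2*(-22)*(1/506) - 2580 = -2/23 - 2580 = -59342/23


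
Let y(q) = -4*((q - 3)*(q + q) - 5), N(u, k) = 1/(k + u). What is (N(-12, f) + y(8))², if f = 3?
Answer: 7295401/81 ≈ 90067.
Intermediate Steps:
y(q) = 20 - 8*q*(-3 + q) (y(q) = -4*((-3 + q)*(2*q) - 5) = -4*(2*q*(-3 + q) - 5) = -4*(-5 + 2*q*(-3 + q)) = 20 - 8*q*(-3 + q))
(N(-12, f) + y(8))² = (1/(3 - 12) + (20 - 8*8² + 24*8))² = (1/(-9) + (20 - 8*64 + 192))² = (-⅑ + (20 - 512 + 192))² = (-⅑ - 300)² = (-2701/9)² = 7295401/81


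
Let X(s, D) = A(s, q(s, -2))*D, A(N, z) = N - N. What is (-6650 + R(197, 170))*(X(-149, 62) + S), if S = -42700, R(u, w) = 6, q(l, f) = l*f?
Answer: 283698800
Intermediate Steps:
q(l, f) = f*l
A(N, z) = 0
X(s, D) = 0 (X(s, D) = 0*D = 0)
(-6650 + R(197, 170))*(X(-149, 62) + S) = (-6650 + 6)*(0 - 42700) = -6644*(-42700) = 283698800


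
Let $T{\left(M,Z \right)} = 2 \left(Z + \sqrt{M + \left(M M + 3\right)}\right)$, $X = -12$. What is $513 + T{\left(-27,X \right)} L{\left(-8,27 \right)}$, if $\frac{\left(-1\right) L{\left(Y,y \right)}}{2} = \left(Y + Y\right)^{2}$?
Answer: $12801 - 1024 \sqrt{705} \approx -14388.0$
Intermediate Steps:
$L{\left(Y,y \right)} = - 8 Y^{2}$ ($L{\left(Y,y \right)} = - 2 \left(Y + Y\right)^{2} = - 2 \left(2 Y\right)^{2} = - 2 \cdot 4 Y^{2} = - 8 Y^{2}$)
$T{\left(M,Z \right)} = 2 Z + 2 \sqrt{3 + M + M^{2}}$ ($T{\left(M,Z \right)} = 2 \left(Z + \sqrt{M + \left(M^{2} + 3\right)}\right) = 2 \left(Z + \sqrt{M + \left(3 + M^{2}\right)}\right) = 2 \left(Z + \sqrt{3 + M + M^{2}}\right) = 2 Z + 2 \sqrt{3 + M + M^{2}}$)
$513 + T{\left(-27,X \right)} L{\left(-8,27 \right)} = 513 + \left(2 \left(-12\right) + 2 \sqrt{3 - 27 + \left(-27\right)^{2}}\right) \left(- 8 \left(-8\right)^{2}\right) = 513 + \left(-24 + 2 \sqrt{3 - 27 + 729}\right) \left(\left(-8\right) 64\right) = 513 + \left(-24 + 2 \sqrt{705}\right) \left(-512\right) = 513 + \left(12288 - 1024 \sqrt{705}\right) = 12801 - 1024 \sqrt{705}$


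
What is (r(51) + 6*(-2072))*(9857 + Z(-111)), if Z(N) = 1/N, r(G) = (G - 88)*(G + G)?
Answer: -159742396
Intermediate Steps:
r(G) = 2*G*(-88 + G) (r(G) = (-88 + G)*(2*G) = 2*G*(-88 + G))
(r(51) + 6*(-2072))*(9857 + Z(-111)) = (2*51*(-88 + 51) + 6*(-2072))*(9857 + 1/(-111)) = (2*51*(-37) - 12432)*(9857 - 1/111) = (-3774 - 12432)*(1094126/111) = -16206*1094126/111 = -159742396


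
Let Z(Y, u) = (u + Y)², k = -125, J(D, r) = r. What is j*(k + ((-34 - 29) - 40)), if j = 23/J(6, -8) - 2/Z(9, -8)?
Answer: 2223/2 ≈ 1111.5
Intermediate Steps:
Z(Y, u) = (Y + u)²
j = -39/8 (j = 23/(-8) - 2/(9 - 8)² = 23*(-⅛) - 2/(1²) = -23/8 - 2/1 = -23/8 - 2*1 = -23/8 - 2 = -39/8 ≈ -4.8750)
j*(k + ((-34 - 29) - 40)) = -39*(-125 + ((-34 - 29) - 40))/8 = -39*(-125 + (-63 - 40))/8 = -39*(-125 - 103)/8 = -39/8*(-228) = 2223/2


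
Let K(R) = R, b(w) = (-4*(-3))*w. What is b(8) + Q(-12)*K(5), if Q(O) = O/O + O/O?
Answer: 106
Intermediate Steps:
b(w) = 12*w
Q(O) = 2 (Q(O) = 1 + 1 = 2)
b(8) + Q(-12)*K(5) = 12*8 + 2*5 = 96 + 10 = 106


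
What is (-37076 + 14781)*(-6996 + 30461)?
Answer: -523152175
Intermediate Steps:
(-37076 + 14781)*(-6996 + 30461) = -22295*23465 = -523152175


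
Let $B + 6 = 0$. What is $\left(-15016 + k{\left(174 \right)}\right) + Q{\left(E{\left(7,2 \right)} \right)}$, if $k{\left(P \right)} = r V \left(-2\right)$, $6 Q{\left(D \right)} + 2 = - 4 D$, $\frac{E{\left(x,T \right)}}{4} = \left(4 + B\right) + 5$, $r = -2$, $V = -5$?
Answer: $- \frac{45133}{3} \approx -15044.0$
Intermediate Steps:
$B = -6$ ($B = -6 + 0 = -6$)
$E{\left(x,T \right)} = 12$ ($E{\left(x,T \right)} = 4 \left(\left(4 - 6\right) + 5\right) = 4 \left(-2 + 5\right) = 4 \cdot 3 = 12$)
$Q{\left(D \right)} = - \frac{1}{3} - \frac{2 D}{3}$ ($Q{\left(D \right)} = - \frac{1}{3} + \frac{\left(-4\right) D}{6} = - \frac{1}{3} - \frac{2 D}{3}$)
$k{\left(P \right)} = -20$ ($k{\left(P \right)} = \left(-2\right) \left(-5\right) \left(-2\right) = 10 \left(-2\right) = -20$)
$\left(-15016 + k{\left(174 \right)}\right) + Q{\left(E{\left(7,2 \right)} \right)} = \left(-15016 - 20\right) - \frac{25}{3} = -15036 - \frac{25}{3} = - \frac{45133}{3}$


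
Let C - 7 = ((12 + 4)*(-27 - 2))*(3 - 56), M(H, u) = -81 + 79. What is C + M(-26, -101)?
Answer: 24597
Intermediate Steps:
M(H, u) = -2
C = 24599 (C = 7 + ((12 + 4)*(-27 - 2))*(3 - 56) = 7 + (16*(-29))*(-53) = 7 - 464*(-53) = 7 + 24592 = 24599)
C + M(-26, -101) = 24599 - 2 = 24597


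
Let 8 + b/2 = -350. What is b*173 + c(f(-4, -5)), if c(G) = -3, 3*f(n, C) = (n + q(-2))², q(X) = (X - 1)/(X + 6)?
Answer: -123871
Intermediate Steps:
b = -716 (b = -16 + 2*(-350) = -16 - 700 = -716)
q(X) = (-1 + X)/(6 + X)
f(n, C) = (-¾ + n)²/3 (f(n, C) = (n + (-1 - 2)/(6 - 2))²/3 = (n - 3/4)²/3 = (n + (¼)*(-3))²/3 = (n - ¾)²/3 = (-¾ + n)²/3)
b*173 + c(f(-4, -5)) = -716*173 - 3 = -123868 - 3 = -123871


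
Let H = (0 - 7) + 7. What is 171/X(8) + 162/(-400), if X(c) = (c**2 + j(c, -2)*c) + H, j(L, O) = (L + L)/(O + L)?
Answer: 10233/6400 ≈ 1.5989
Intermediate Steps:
j(L, O) = 2*L/(L + O) (j(L, O) = (2*L)/(L + O) = 2*L/(L + O))
H = 0 (H = -7 + 7 = 0)
X(c) = c**2 + 2*c**2/(-2 + c) (X(c) = (c**2 + (2*c/(c - 2))*c) + 0 = (c**2 + (2*c/(-2 + c))*c) + 0 = (c**2 + 2*c**2/(-2 + c)) + 0 = c**2 + 2*c**2/(-2 + c))
171/X(8) + 162/(-400) = 171/((8**3/(-2 + 8))) + 162/(-400) = 171/((512/6)) + 162*(-1/400) = 171/((512*(1/6))) - 81/200 = 171/(256/3) - 81/200 = 171*(3/256) - 81/200 = 513/256 - 81/200 = 10233/6400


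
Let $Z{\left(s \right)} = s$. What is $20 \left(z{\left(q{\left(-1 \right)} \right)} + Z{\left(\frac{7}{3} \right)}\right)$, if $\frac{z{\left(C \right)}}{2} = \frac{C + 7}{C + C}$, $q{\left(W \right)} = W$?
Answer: $- \frac{220}{3} \approx -73.333$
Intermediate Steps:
$z{\left(C \right)} = \frac{7 + C}{C}$ ($z{\left(C \right)} = 2 \frac{C + 7}{C + C} = 2 \frac{7 + C}{2 C} = \frac{7 + C}{C}$)
$20 \left(z{\left(q{\left(-1 \right)} \right)} + Z{\left(\frac{7}{3} \right)}\right) = 20 \left(\frac{7 - 1}{-1} + \frac{7}{3}\right) = 20 \left(\left(-1\right) 6 + 7 \cdot \frac{1}{3}\right) = 20 \left(-6 + \frac{7}{3}\right) = 20 \left(- \frac{11}{3}\right) = - \frac{220}{3}$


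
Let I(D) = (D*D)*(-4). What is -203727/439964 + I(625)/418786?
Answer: -386380882711/92125381852 ≈ -4.1941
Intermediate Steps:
I(D) = -4*D² (I(D) = D²*(-4) = -4*D²)
-203727/439964 + I(625)/418786 = -203727/439964 - 4*625²/418786 = -203727*1/439964 - 4*390625*(1/418786) = -203727/439964 - 1562500*1/418786 = -203727/439964 - 781250/209393 = -386380882711/92125381852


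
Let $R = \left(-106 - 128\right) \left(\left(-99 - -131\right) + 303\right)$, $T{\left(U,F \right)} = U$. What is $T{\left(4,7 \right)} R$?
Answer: $-313560$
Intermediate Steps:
$R = -78390$ ($R = - 234 \left(\left(-99 + 131\right) + 303\right) = - 234 \left(32 + 303\right) = \left(-234\right) 335 = -78390$)
$T{\left(4,7 \right)} R = 4 \left(-78390\right) = -313560$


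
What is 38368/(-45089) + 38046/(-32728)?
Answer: -135052909/67076036 ≈ -2.0134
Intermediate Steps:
38368/(-45089) + 38046/(-32728) = 38368*(-1/45089) + 38046*(-1/32728) = -3488/4099 - 19023/16364 = -135052909/67076036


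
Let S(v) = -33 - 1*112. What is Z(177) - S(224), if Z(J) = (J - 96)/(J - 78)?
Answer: 1604/11 ≈ 145.82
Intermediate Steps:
S(v) = -145 (S(v) = -33 - 112 = -145)
Z(J) = (-96 + J)/(-78 + J)
Z(177) - S(224) = (-96 + 177)/(-78 + 177) - 1*(-145) = 81/99 + 145 = (1/99)*81 + 145 = 9/11 + 145 = 1604/11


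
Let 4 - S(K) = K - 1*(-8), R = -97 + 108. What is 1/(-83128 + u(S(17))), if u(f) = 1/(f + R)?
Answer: -10/831281 ≈ -1.2030e-5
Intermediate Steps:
R = 11
S(K) = -4 - K (S(K) = 4 - (K - 1*(-8)) = 4 - (K + 8) = 4 - (8 + K) = 4 + (-8 - K) = -4 - K)
u(f) = 1/(11 + f) (u(f) = 1/(f + 11) = 1/(11 + f))
1/(-83128 + u(S(17))) = 1/(-83128 + 1/(11 + (-4 - 1*17))) = 1/(-83128 + 1/(11 + (-4 - 17))) = 1/(-83128 + 1/(11 - 21)) = 1/(-83128 + 1/(-10)) = 1/(-83128 - ⅒) = 1/(-831281/10) = -10/831281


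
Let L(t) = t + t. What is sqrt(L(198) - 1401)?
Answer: I*sqrt(1005) ≈ 31.702*I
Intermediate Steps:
L(t) = 2*t
sqrt(L(198) - 1401) = sqrt(2*198 - 1401) = sqrt(396 - 1401) = sqrt(-1005) = I*sqrt(1005)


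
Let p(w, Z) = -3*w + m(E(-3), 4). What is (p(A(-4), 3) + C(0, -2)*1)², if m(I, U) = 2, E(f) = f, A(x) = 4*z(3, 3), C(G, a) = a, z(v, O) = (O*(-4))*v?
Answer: 186624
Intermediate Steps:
z(v, O) = -4*O*v (z(v, O) = (-4*O)*v = -4*O*v)
A(x) = -144 (A(x) = 4*(-4*3*3) = 4*(-36) = -144)
p(w, Z) = 2 - 3*w (p(w, Z) = -3*w + 2 = 2 - 3*w)
(p(A(-4), 3) + C(0, -2)*1)² = ((2 - 3*(-144)) - 2*1)² = ((2 + 432) - 2)² = (434 - 2)² = 432² = 186624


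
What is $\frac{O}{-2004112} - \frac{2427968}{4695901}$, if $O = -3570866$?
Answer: $\frac{5951256707925}{4705555772456} \approx 1.2647$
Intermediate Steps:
$\frac{O}{-2004112} - \frac{2427968}{4695901} = - \frac{3570866}{-2004112} - \frac{2427968}{4695901} = \left(-3570866\right) \left(- \frac{1}{2004112}\right) - \frac{2427968}{4695901} = \frac{1785433}{1002056} - \frac{2427968}{4695901} = \frac{5951256707925}{4705555772456}$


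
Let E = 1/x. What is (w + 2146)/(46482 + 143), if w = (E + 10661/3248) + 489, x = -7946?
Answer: 167710323/2963858000 ≈ 0.056585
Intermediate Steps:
E = -1/7946 (E = 1/(-7946) = -1/7946 ≈ -0.00012585)
w = 31293395/63568 (w = (-1/7946 + 10661/3248) + 489 = (-1/7946 + 10661*(1/3248)) + 489 = (-1/7946 + 1523/464) + 489 = 208643/63568 + 489 = 31293395/63568 ≈ 492.28)
(w + 2146)/(46482 + 143) = (31293395/63568 + 2146)/(46482 + 143) = (167710323/63568)/46625 = (167710323/63568)*(1/46625) = 167710323/2963858000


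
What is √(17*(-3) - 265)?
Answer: 2*I*√79 ≈ 17.776*I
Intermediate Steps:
√(17*(-3) - 265) = √(-51 - 265) = √(-316) = 2*I*√79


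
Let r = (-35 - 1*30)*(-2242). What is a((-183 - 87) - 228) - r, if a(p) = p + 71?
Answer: -146157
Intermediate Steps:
r = 145730 (r = (-35 - 30)*(-2242) = -65*(-2242) = 145730)
a(p) = 71 + p
a((-183 - 87) - 228) - r = (71 + ((-183 - 87) - 228)) - 1*145730 = (71 + (-270 - 228)) - 145730 = (71 - 498) - 145730 = -427 - 145730 = -146157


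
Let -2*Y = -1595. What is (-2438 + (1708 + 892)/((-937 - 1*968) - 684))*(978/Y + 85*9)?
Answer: -2572415471414/1376485 ≈ -1.8688e+6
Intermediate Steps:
Y = 1595/2 (Y = -½*(-1595) = 1595/2 ≈ 797.50)
(-2438 + (1708 + 892)/((-937 - 1*968) - 684))*(978/Y + 85*9) = (-2438 + (1708 + 892)/((-937 - 1*968) - 684))*(978/(1595/2) + 85*9) = (-2438 + 2600/((-937 - 968) - 684))*(978*(2/1595) + 765) = (-2438 + 2600/(-1905 - 684))*(1956/1595 + 765) = (-2438 + 2600/(-2589))*(1222131/1595) = (-2438 + 2600*(-1/2589))*(1222131/1595) = (-2438 - 2600/2589)*(1222131/1595) = -6314582/2589*1222131/1595 = -2572415471414/1376485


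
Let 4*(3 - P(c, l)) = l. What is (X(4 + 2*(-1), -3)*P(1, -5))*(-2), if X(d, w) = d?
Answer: -17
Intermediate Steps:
P(c, l) = 3 - l/4
(X(4 + 2*(-1), -3)*P(1, -5))*(-2) = ((4 + 2*(-1))*(3 - ¼*(-5)))*(-2) = ((4 - 2)*(3 + 5/4))*(-2) = (2*(17/4))*(-2) = (17/2)*(-2) = -17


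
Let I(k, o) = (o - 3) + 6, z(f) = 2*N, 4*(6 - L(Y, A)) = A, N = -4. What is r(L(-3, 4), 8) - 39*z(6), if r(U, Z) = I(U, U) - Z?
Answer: 312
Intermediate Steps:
L(Y, A) = 6 - A/4
z(f) = -8 (z(f) = 2*(-4) = -8)
I(k, o) = 3 + o (I(k, o) = (-3 + o) + 6 = 3 + o)
r(U, Z) = 3 + U - Z (r(U, Z) = (3 + U) - Z = 3 + U - Z)
r(L(-3, 4), 8) - 39*z(6) = (3 + (6 - ¼*4) - 1*8) - 39*(-8) = (3 + (6 - 1) - 8) + 312 = (3 + 5 - 8) + 312 = 0 + 312 = 312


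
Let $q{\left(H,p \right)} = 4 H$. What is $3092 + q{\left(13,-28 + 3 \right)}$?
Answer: $3144$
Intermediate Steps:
$3092 + q{\left(13,-28 + 3 \right)} = 3092 + 4 \cdot 13 = 3092 + 52 = 3144$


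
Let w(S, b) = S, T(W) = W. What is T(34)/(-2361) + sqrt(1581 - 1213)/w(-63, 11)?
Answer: -34/2361 - 4*sqrt(23)/63 ≈ -0.31890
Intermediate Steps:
T(34)/(-2361) + sqrt(1581 - 1213)/w(-63, 11) = 34/(-2361) + sqrt(1581 - 1213)/(-63) = 34*(-1/2361) + sqrt(368)*(-1/63) = -34/2361 + (4*sqrt(23))*(-1/63) = -34/2361 - 4*sqrt(23)/63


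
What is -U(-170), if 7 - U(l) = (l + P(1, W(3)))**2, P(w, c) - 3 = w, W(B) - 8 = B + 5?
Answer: 27549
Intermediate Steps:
W(B) = 13 + B (W(B) = 8 + (B + 5) = 8 + (5 + B) = 13 + B)
P(w, c) = 3 + w
U(l) = 7 - (4 + l)**2 (U(l) = 7 - (l + (3 + 1))**2 = 7 - (l + 4)**2 = 7 - (4 + l)**2)
-U(-170) = -(7 - (4 - 170)**2) = -(7 - 1*(-166)**2) = -(7 - 1*27556) = -(7 - 27556) = -1*(-27549) = 27549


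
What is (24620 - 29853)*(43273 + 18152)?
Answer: -321437025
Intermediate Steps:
(24620 - 29853)*(43273 + 18152) = -5233*61425 = -321437025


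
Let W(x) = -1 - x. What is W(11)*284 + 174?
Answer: -3234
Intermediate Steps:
W(11)*284 + 174 = (-1 - 1*11)*284 + 174 = (-1 - 11)*284 + 174 = -12*284 + 174 = -3408 + 174 = -3234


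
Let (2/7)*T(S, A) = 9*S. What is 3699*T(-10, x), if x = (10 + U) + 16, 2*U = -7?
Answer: -1165185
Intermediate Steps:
U = -7/2 (U = (½)*(-7) = -7/2 ≈ -3.5000)
x = 45/2 (x = (10 - 7/2) + 16 = 13/2 + 16 = 45/2 ≈ 22.500)
T(S, A) = 63*S/2 (T(S, A) = 7*(9*S)/2 = 63*S/2)
3699*T(-10, x) = 3699*((63/2)*(-10)) = 3699*(-315) = -1165185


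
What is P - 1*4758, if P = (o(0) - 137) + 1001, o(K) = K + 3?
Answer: -3891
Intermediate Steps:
o(K) = 3 + K
P = 867 (P = ((3 + 0) - 137) + 1001 = (3 - 137) + 1001 = -134 + 1001 = 867)
P - 1*4758 = 867 - 1*4758 = 867 - 4758 = -3891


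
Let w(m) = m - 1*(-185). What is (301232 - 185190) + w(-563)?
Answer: 115664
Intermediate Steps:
w(m) = 185 + m (w(m) = m + 185 = 185 + m)
(301232 - 185190) + w(-563) = (301232 - 185190) + (185 - 563) = 116042 - 378 = 115664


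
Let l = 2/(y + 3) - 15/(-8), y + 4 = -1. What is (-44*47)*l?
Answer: -3619/2 ≈ -1809.5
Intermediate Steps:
y = -5 (y = -4 - 1 = -5)
l = 7/8 (l = 2/(-5 + 3) - 15/(-8) = 2/(-2) - 15*(-1/8) = 2*(-1/2) + 15/8 = -1 + 15/8 = 7/8 ≈ 0.87500)
(-44*47)*l = -44*47*(7/8) = -2068*7/8 = -3619/2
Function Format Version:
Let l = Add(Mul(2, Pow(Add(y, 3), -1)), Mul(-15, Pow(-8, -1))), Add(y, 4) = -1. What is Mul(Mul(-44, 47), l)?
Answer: Rational(-3619, 2) ≈ -1809.5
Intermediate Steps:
y = -5 (y = Add(-4, -1) = -5)
l = Rational(7, 8) (l = Add(Mul(2, Pow(Add(-5, 3), -1)), Mul(-15, Pow(-8, -1))) = Add(Mul(2, Pow(-2, -1)), Mul(-15, Rational(-1, 8))) = Add(Mul(2, Rational(-1, 2)), Rational(15, 8)) = Add(-1, Rational(15, 8)) = Rational(7, 8) ≈ 0.87500)
Mul(Mul(-44, 47), l) = Mul(Mul(-44, 47), Rational(7, 8)) = Mul(-2068, Rational(7, 8)) = Rational(-3619, 2)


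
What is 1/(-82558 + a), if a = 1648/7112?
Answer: -889/73393856 ≈ -1.2113e-5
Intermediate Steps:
a = 206/889 (a = 1648*(1/7112) = 206/889 ≈ 0.23172)
1/(-82558 + a) = 1/(-82558 + 206/889) = 1/(-73393856/889) = -889/73393856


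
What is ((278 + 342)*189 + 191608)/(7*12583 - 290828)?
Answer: -308788/202747 ≈ -1.5230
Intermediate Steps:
((278 + 342)*189 + 191608)/(7*12583 - 290828) = (620*189 + 191608)/(88081 - 290828) = (117180 + 191608)/(-202747) = 308788*(-1/202747) = -308788/202747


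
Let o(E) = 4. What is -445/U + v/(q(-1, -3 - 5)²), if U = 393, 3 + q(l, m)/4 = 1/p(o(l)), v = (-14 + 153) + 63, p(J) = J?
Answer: 25541/47553 ≈ 0.53711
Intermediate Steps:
v = 202 (v = 139 + 63 = 202)
q(l, m) = -11 (q(l, m) = -12 + 4/4 = -12 + 4*(¼) = -12 + 1 = -11)
-445/U + v/(q(-1, -3 - 5)²) = -445/393 + 202/((-11)²) = -445*1/393 + 202/121 = -445/393 + 202*(1/121) = -445/393 + 202/121 = 25541/47553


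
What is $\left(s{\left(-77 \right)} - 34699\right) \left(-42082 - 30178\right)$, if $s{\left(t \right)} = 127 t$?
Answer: $3213980280$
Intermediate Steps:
$\left(s{\left(-77 \right)} - 34699\right) \left(-42082 - 30178\right) = \left(127 \left(-77\right) - 34699\right) \left(-42082 - 30178\right) = \left(-9779 - 34699\right) \left(-72260\right) = \left(-44478\right) \left(-72260\right) = 3213980280$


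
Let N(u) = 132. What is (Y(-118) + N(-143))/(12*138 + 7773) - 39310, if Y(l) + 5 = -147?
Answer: -370654010/9429 ≈ -39310.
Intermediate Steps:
Y(l) = -152 (Y(l) = -5 - 147 = -152)
(Y(-118) + N(-143))/(12*138 + 7773) - 39310 = (-152 + 132)/(12*138 + 7773) - 39310 = -20/(1656 + 7773) - 39310 = -20/9429 - 39310 = -370654010/9429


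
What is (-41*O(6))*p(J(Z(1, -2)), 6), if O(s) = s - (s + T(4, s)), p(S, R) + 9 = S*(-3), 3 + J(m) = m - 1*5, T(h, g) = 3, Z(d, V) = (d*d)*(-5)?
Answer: 3690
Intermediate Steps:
Z(d, V) = -5*d**2 (Z(d, V) = d**2*(-5) = -5*d**2)
J(m) = -8 + m (J(m) = -3 + (m - 1*5) = -3 + (m - 5) = -3 + (-5 + m) = -8 + m)
p(S, R) = -9 - 3*S (p(S, R) = -9 + S*(-3) = -9 - 3*S)
O(s) = -3 (O(s) = s - (s + 3) = s - (3 + s) = s + (-3 - s) = -3)
(-41*O(6))*p(J(Z(1, -2)), 6) = (-41*(-3))*(-9 - 3*(-8 - 5*1**2)) = 123*(-9 - 3*(-8 - 5*1)) = 123*(-9 - 3*(-8 - 5)) = 123*(-9 - 3*(-13)) = 123*(-9 + 39) = 123*30 = 3690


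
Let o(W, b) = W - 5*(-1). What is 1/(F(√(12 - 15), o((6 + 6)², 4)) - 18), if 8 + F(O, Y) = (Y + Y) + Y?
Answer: 1/421 ≈ 0.0023753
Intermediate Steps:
o(W, b) = 5 + W (o(W, b) = W + 5 = 5 + W)
F(O, Y) = -8 + 3*Y (F(O, Y) = -8 + ((Y + Y) + Y) = -8 + (2*Y + Y) = -8 + 3*Y)
1/(F(√(12 - 15), o((6 + 6)², 4)) - 18) = 1/((-8 + 3*(5 + (6 + 6)²)) - 18) = 1/((-8 + 3*(5 + 12²)) - 18) = 1/((-8 + 3*(5 + 144)) - 18) = 1/((-8 + 3*149) - 18) = 1/((-8 + 447) - 18) = 1/(439 - 18) = 1/421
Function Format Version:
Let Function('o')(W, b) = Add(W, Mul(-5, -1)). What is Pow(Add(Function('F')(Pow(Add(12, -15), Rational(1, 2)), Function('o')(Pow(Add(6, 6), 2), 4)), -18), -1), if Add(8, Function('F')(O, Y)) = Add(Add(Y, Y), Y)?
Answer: Rational(1, 421) ≈ 0.0023753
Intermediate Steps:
Function('o')(W, b) = Add(5, W) (Function('o')(W, b) = Add(W, 5) = Add(5, W))
Function('F')(O, Y) = Add(-8, Mul(3, Y)) (Function('F')(O, Y) = Add(-8, Add(Add(Y, Y), Y)) = Add(-8, Add(Mul(2, Y), Y)) = Add(-8, Mul(3, Y)))
Pow(Add(Function('F')(Pow(Add(12, -15), Rational(1, 2)), Function('o')(Pow(Add(6, 6), 2), 4)), -18), -1) = Pow(Add(Add(-8, Mul(3, Add(5, Pow(Add(6, 6), 2)))), -18), -1) = Pow(Add(Add(-8, Mul(3, Add(5, Pow(12, 2)))), -18), -1) = Pow(Add(Add(-8, Mul(3, Add(5, 144))), -18), -1) = Pow(Add(Add(-8, Mul(3, 149)), -18), -1) = Pow(Add(Add(-8, 447), -18), -1) = Pow(Add(439, -18), -1) = Pow(421, -1) = Rational(1, 421)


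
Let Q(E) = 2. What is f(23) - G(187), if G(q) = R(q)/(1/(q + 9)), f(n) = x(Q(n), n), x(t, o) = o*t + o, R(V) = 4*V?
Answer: -146539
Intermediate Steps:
x(t, o) = o + o*t
f(n) = 3*n (f(n) = n*(1 + 2) = n*3 = 3*n)
G(q) = 4*q*(9 + q) (G(q) = (4*q)/(1/(q + 9)) = (4*q)/(1/(9 + q)) = (4*q)*(9 + q) = 4*q*(9 + q))
f(23) - G(187) = 3*23 - 4*187*(9 + 187) = 69 - 4*187*196 = 69 - 1*146608 = 69 - 146608 = -146539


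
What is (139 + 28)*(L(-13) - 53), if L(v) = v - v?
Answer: -8851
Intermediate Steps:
L(v) = 0
(139 + 28)*(L(-13) - 53) = (139 + 28)*(0 - 53) = 167*(-53) = -8851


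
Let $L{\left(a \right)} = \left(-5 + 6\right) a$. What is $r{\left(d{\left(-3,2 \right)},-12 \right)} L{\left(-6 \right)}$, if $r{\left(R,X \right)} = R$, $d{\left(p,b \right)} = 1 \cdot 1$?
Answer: $-6$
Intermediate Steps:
$d{\left(p,b \right)} = 1$
$L{\left(a \right)} = a$ ($L{\left(a \right)} = 1 a = a$)
$r{\left(d{\left(-3,2 \right)},-12 \right)} L{\left(-6 \right)} = 1 \left(-6\right) = -6$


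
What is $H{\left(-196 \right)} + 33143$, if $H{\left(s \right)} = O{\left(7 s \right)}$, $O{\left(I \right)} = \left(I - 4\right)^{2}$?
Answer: $1926519$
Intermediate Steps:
$O{\left(I \right)} = \left(-4 + I\right)^{2}$
$H{\left(s \right)} = \left(-4 + 7 s\right)^{2}$
$H{\left(-196 \right)} + 33143 = \left(-4 + 7 \left(-196\right)\right)^{2} + 33143 = \left(-4 - 1372\right)^{2} + 33143 = \left(-1376\right)^{2} + 33143 = 1893376 + 33143 = 1926519$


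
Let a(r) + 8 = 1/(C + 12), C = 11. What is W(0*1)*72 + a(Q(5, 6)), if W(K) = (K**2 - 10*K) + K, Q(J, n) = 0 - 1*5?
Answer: -183/23 ≈ -7.9565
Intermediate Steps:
Q(J, n) = -5 (Q(J, n) = 0 - 5 = -5)
W(K) = K**2 - 9*K
a(r) = -183/23 (a(r) = -8 + 1/(11 + 12) = -8 + 1/23 = -183/23)
W(0*1)*72 + a(Q(5, 6)) = ((0*1)*(-9 + 0*1))*72 - 183/23 = (0*(-9 + 0))*72 - 183/23 = (0*(-9))*72 - 183/23 = 0*72 - 183/23 = 0 - 183/23 = -183/23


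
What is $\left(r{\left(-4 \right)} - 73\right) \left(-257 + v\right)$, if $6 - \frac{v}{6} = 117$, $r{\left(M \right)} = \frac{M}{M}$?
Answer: $66456$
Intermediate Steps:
$r{\left(M \right)} = 1$
$v = -666$ ($v = 36 - 702 = -666$)
$\left(r{\left(-4 \right)} - 73\right) \left(-257 + v\right) = \left(1 - 73\right) \left(-257 - 666\right) = \left(-72\right) \left(-923\right) = 66456$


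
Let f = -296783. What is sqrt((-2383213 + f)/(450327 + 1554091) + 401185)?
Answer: sqrt(402958050026766403)/1002209 ≈ 633.39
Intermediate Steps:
sqrt((-2383213 + f)/(450327 + 1554091) + 401185) = sqrt((-2383213 - 296783)/(450327 + 1554091) + 401185) = sqrt(-2679996/2004418 + 401185) = sqrt(-2679996*1/2004418 + 401185) = sqrt(-1339998/1002209 + 401185) = sqrt(402069877667/1002209) = sqrt(402958050026766403)/1002209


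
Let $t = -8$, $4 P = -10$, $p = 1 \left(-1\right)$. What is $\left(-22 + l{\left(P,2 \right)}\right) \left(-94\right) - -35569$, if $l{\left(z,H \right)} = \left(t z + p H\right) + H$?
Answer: $35757$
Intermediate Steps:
$p = -1$
$P = - \frac{5}{2}$ ($P = \frac{1}{4} \left(-10\right) = - \frac{5}{2} \approx -2.5$)
$l{\left(z,H \right)} = - 8 z$ ($l{\left(z,H \right)} = \left(- 8 z - H\right) + H = \left(- H - 8 z\right) + H = - 8 z$)
$\left(-22 + l{\left(P,2 \right)}\right) \left(-94\right) - -35569 = \left(-22 - -20\right) \left(-94\right) - -35569 = \left(-22 + 20\right) \left(-94\right) + 35569 = \left(-2\right) \left(-94\right) + 35569 = 188 + 35569 = 35757$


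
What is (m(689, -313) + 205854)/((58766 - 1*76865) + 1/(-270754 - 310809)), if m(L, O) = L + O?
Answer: -59967868745/5262854369 ≈ -11.395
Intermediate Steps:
(m(689, -313) + 205854)/((58766 - 1*76865) + 1/(-270754 - 310809)) = ((689 - 313) + 205854)/((58766 - 1*76865) + 1/(-270754 - 310809)) = (376 + 205854)/((58766 - 76865) + 1/(-581563)) = 206230/(-18099 - 1/581563) = 206230/(-10525708738/581563) = 206230*(-581563/10525708738) = -59967868745/5262854369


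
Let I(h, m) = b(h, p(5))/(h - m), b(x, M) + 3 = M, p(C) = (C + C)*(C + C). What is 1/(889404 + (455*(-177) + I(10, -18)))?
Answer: 28/22648429 ≈ 1.2363e-6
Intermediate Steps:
p(C) = 4*C**2 (p(C) = (2*C)*(2*C) = 4*C**2)
b(x, M) = -3 + M
I(h, m) = 97/(h - m) (I(h, m) = (-3 + 4*5**2)/(h - m) = (-3 + 4*25)/(h - m) = (-3 + 100)/(h - m) = 97/(h - m))
1/(889404 + (455*(-177) + I(10, -18))) = 1/(889404 + (455*(-177) + 97/(10 - 1*(-18)))) = 1/(889404 + (-80535 + 97/(10 + 18))) = 1/(889404 + (-80535 + 97/28)) = 1/(889404 - 2254883/28) = 1/(22648429/28) = 28/22648429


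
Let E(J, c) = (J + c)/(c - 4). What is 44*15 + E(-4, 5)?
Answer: 661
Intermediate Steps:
E(J, c) = (J + c)/(-4 + c)
44*15 + E(-4, 5) = 44*15 + (-4 + 5)/(-4 + 5) = 660 + 1/1 = 660 + 1*1 = 660 + 1 = 661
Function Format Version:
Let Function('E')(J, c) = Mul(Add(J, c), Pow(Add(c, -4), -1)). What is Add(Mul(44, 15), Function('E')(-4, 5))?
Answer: 661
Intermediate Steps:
Function('E')(J, c) = Mul(Pow(Add(-4, c), -1), Add(J, c)) (Function('E')(J, c) = Mul(Add(J, c), Pow(Add(-4, c), -1)) = Mul(Pow(Add(-4, c), -1), Add(J, c)))
Add(Mul(44, 15), Function('E')(-4, 5)) = Add(Mul(44, 15), Mul(Pow(Add(-4, 5), -1), Add(-4, 5))) = Add(660, Mul(Pow(1, -1), 1)) = Add(660, Mul(1, 1)) = Add(660, 1) = 661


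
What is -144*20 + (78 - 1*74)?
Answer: -2876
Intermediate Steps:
-144*20 + (78 - 1*74) = -2880 + (78 - 74) = -2880 + 4 = -2876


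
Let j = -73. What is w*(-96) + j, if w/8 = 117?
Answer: -89929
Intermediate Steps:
w = 936 (w = 8*117 = 936)
w*(-96) + j = 936*(-96) - 73 = -89856 - 73 = -89929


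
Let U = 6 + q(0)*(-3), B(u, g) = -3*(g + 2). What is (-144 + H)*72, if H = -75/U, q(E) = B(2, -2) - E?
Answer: -11268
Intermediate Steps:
B(u, g) = -6 - 3*g (B(u, g) = -3*(2 + g) = -6 - 3*g)
q(E) = -E (q(E) = (-6 - 3*(-2)) - E = (-6 + 6) - E = 0 - E = -E)
U = 6 (U = 6 - 1*0*(-3) = 6 + 0*(-3) = 6 + 0 = 6)
H = -25/2 (H = -75/6 = -75*1/6 = -25/2 ≈ -12.500)
(-144 + H)*72 = (-144 - 25/2)*72 = -313/2*72 = -11268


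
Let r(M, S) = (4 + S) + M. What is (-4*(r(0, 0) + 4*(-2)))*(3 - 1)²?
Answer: 64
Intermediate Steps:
r(M, S) = 4 + M + S
(-4*(r(0, 0) + 4*(-2)))*(3 - 1)² = (-4*((4 + 0 + 0) + 4*(-2)))*(3 - 1)² = -4*(4 - 8)*2² = -4*(-4)*4 = 16*4 = 64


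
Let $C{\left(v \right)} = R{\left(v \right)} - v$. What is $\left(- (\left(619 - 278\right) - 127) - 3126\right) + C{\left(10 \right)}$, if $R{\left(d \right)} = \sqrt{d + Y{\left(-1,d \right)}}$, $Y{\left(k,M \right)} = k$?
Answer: $-3347$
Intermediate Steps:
$R{\left(d \right)} = \sqrt{-1 + d}$ ($R{\left(d \right)} = \sqrt{d - 1} = \sqrt{-1 + d}$)
$C{\left(v \right)} = \sqrt{-1 + v} - v$
$\left(- (\left(619 - 278\right) - 127) - 3126\right) + C{\left(10 \right)} = \left(- (\left(619 - 278\right) - 127) - 3126\right) + \left(\sqrt{-1 + 10} - 10\right) = \left(- (341 - 127) - 3126\right) - \left(10 - \sqrt{9}\right) = \left(\left(-1\right) 214 - 3126\right) + \left(3 - 10\right) = \left(-214 - 3126\right) - 7 = -3340 - 7 = -3347$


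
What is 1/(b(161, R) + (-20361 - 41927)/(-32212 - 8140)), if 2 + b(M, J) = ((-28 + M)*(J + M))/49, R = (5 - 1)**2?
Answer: 17654/8473429 ≈ 0.0020835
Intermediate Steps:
R = 16 (R = 4**2 = 16)
b(M, J) = -2 + (-28 + M)*(J + M)/49 (b(M, J) = -2 + ((-28 + M)*(J + M))/49 = -2 + ((-28 + M)*(J + M))*(1/49) = -2 + (-28 + M)*(J + M)/49)
1/(b(161, R) + (-20361 - 41927)/(-32212 - 8140)) = 1/((-2 - 4/7*16 - 4/7*161 + (1/49)*161**2 + (1/49)*16*161) + (-20361 - 41927)/(-32212 - 8140)) = 1/((-2 - 64/7 - 92 + (1/49)*25921 + 368/7) - 62288/(-40352)) = 1/((-2 - 64/7 - 92 + 529 + 368/7) - 62288*(-1/40352)) = 1/(3349/7 + 3893/2522) = 1/(8473429/17654) = 17654/8473429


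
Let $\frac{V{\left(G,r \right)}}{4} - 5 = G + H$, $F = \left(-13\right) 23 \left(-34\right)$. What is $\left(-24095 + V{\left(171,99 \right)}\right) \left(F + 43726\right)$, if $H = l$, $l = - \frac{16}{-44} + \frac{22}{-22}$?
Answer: $- \frac{13867974468}{11} \approx -1.2607 \cdot 10^{9}$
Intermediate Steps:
$l = - \frac{7}{11}$ ($l = \left(-16\right) \left(- \frac{1}{44}\right) + 22 \left(- \frac{1}{22}\right) = \frac{4}{11} - 1 = - \frac{7}{11} \approx -0.63636$)
$F = 10166$ ($F = \left(-299\right) \left(-34\right) = 10166$)
$H = - \frac{7}{11} \approx -0.63636$
$V{\left(G,r \right)} = \frac{192}{11} + 4 G$ ($V{\left(G,r \right)} = 20 + 4 \left(G - \frac{7}{11}\right) = 20 + 4 \left(- \frac{7}{11} + G\right) = 20 + \left(- \frac{28}{11} + 4 G\right) = \frac{192}{11} + 4 G$)
$\left(-24095 + V{\left(171,99 \right)}\right) \left(F + 43726\right) = \left(-24095 + \left(\frac{192}{11} + 4 \cdot 171\right)\right) \left(10166 + 43726\right) = \left(-24095 + \left(\frac{192}{11} + 684\right)\right) 53892 = \left(-24095 + \frac{7716}{11}\right) 53892 = \left(- \frac{257329}{11}\right) 53892 = - \frac{13867974468}{11}$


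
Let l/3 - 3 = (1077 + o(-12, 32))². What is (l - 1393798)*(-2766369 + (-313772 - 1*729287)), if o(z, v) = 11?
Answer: -8218623772604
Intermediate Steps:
l = 3551241 (l = 9 + 3*(1077 + 11)² = 9 + 3*1088² = 9 + 3*1183744 = 9 + 3551232 = 3551241)
(l - 1393798)*(-2766369 + (-313772 - 1*729287)) = (3551241 - 1393798)*(-2766369 + (-313772 - 1*729287)) = 2157443*(-2766369 + (-313772 - 729287)) = 2157443*(-2766369 - 1043059) = 2157443*(-3809428) = -8218623772604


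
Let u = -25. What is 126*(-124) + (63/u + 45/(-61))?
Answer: -23831568/1525 ≈ -15627.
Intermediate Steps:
126*(-124) + (63/u + 45/(-61)) = 126*(-124) + (63/(-25) + 45/(-61)) = -15624 + (63*(-1/25) + 45*(-1/61)) = -15624 + (-63/25 - 45/61) = -15624 - 4968/1525 = -23831568/1525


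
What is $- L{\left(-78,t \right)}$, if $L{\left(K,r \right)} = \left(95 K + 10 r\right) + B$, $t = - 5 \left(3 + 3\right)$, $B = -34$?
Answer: $7744$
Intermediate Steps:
$t = -30$ ($t = \left(-5\right) 6 = -30$)
$L{\left(K,r \right)} = -34 + 10 r + 95 K$ ($L{\left(K,r \right)} = \left(95 K + 10 r\right) - 34 = \left(10 r + 95 K\right) - 34 = -34 + 10 r + 95 K$)
$- L{\left(-78,t \right)} = - (-34 + 10 \left(-30\right) + 95 \left(-78\right)) = - (-34 - 300 - 7410) = \left(-1\right) \left(-7744\right) = 7744$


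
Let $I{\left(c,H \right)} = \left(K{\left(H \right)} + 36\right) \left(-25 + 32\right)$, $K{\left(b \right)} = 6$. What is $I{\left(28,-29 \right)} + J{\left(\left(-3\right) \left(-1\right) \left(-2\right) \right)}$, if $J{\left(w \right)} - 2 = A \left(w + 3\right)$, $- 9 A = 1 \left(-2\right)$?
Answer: $\frac{886}{3} \approx 295.33$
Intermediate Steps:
$A = \frac{2}{9}$ ($A = - \frac{1 \left(-2\right)}{9} = \left(- \frac{1}{9}\right) \left(-2\right) = \frac{2}{9} \approx 0.22222$)
$J{\left(w \right)} = \frac{8}{3} + \frac{2 w}{9}$ ($J{\left(w \right)} = 2 + \frac{2 \left(w + 3\right)}{9} = 2 + \frac{2 \left(3 + w\right)}{9} = 2 + \left(\frac{2}{3} + \frac{2 w}{9}\right) = \frac{8}{3} + \frac{2 w}{9}$)
$I{\left(c,H \right)} = 294$ ($I{\left(c,H \right)} = \left(6 + 36\right) \left(-25 + 32\right) = 42 \cdot 7 = 294$)
$I{\left(28,-29 \right)} + J{\left(\left(-3\right) \left(-1\right) \left(-2\right) \right)} = 294 + \left(\frac{8}{3} + \frac{2 \left(-3\right) \left(-1\right) \left(-2\right)}{9}\right) = 294 + \left(\frac{8}{3} + \frac{2 \cdot 3 \left(-2\right)}{9}\right) = 294 + \left(\frac{8}{3} + \frac{2}{9} \left(-6\right)\right) = 294 + \left(\frac{8}{3} - \frac{4}{3}\right) = 294 + \frac{4}{3} = \frac{886}{3}$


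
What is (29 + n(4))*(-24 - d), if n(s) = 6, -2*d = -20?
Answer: -1190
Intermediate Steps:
d = 10 (d = -½*(-20) = 10)
(29 + n(4))*(-24 - d) = (29 + 6)*(-24 - 1*10) = 35*(-24 - 10) = 35*(-34) = -1190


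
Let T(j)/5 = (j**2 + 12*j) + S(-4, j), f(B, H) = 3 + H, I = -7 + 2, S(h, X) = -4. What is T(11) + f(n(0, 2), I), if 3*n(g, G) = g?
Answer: 1243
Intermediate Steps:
n(g, G) = g/3
I = -5
T(j) = -20 + 5*j**2 + 60*j (T(j) = 5*((j**2 + 12*j) - 4) = 5*(-4 + j**2 + 12*j) = -20 + 5*j**2 + 60*j)
T(11) + f(n(0, 2), I) = (-20 + 5*11**2 + 60*11) + (3 - 5) = (-20 + 5*121 + 660) - 2 = (-20 + 605 + 660) - 2 = 1245 - 2 = 1243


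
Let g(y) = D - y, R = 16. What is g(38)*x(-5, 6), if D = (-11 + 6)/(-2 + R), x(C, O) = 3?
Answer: -1611/14 ≈ -115.07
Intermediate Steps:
D = -5/14 (D = (-11 + 6)/(-2 + 16) = -5/14 ≈ -0.35714)
g(y) = -5/14 - y
g(38)*x(-5, 6) = (-5/14 - 1*38)*3 = (-5/14 - 38)*3 = -537/14*3 = -1611/14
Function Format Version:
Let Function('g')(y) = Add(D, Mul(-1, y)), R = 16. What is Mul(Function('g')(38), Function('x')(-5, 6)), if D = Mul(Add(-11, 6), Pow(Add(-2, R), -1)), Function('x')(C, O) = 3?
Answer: Rational(-1611, 14) ≈ -115.07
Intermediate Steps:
D = Rational(-5, 14) (D = Mul(Add(-11, 6), Pow(Add(-2, 16), -1)) = Mul(-5, Pow(14, -1)) = Mul(-5, Rational(1, 14)) = Rational(-5, 14) ≈ -0.35714)
Function('g')(y) = Add(Rational(-5, 14), Mul(-1, y))
Mul(Function('g')(38), Function('x')(-5, 6)) = Mul(Add(Rational(-5, 14), Mul(-1, 38)), 3) = Mul(Add(Rational(-5, 14), -38), 3) = Mul(Rational(-537, 14), 3) = Rational(-1611, 14)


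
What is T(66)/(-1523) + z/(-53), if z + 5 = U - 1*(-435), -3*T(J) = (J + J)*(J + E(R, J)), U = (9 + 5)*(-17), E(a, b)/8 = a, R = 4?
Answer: -63880/80719 ≈ -0.79139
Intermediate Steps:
E(a, b) = 8*a
U = -238 (U = 14*(-17) = -238)
T(J) = -2*J*(32 + J)/3 (T(J) = -(J + J)*(J + 8*4)/3 = -2*J*(J + 32)/3 = -2*J*(32 + J)/3)
z = 192 (z = -5 + (-238 - 1*(-435)) = -5 + (-238 + 435) = -5 + 197 = 192)
T(66)/(-1523) + z/(-53) = -⅔*66*(32 + 66)/(-1523) + 192/(-53) = -⅔*66*98*(-1/1523) + 192*(-1/53) = -4312*(-1/1523) - 192/53 = 4312/1523 - 192/53 = -63880/80719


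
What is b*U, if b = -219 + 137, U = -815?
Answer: 66830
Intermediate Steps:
b = -82
b*U = -82*(-815) = 66830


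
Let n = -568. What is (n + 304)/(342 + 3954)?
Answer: -11/179 ≈ -0.061453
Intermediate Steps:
(n + 304)/(342 + 3954) = (-568 + 304)/(342 + 3954) = -264/4296 = -264*1/4296 = -11/179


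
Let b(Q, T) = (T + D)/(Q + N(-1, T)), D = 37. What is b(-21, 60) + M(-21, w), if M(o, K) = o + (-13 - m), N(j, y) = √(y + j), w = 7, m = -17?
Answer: -8531/382 - 97*√59/382 ≈ -24.283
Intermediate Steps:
N(j, y) = √(j + y)
b(Q, T) = (37 + T)/(Q + √(-1 + T)) (b(Q, T) = (T + 37)/(Q + √(-1 + T)) = (37 + T)/(Q + √(-1 + T)))
M(o, K) = 4 + o (M(o, K) = o + (-13 - 1*(-17)) = o + (-13 + 17) = o + 4 = 4 + o)
b(-21, 60) + M(-21, w) = (37 + 60)/(-21 + √(-1 + 60)) + (4 - 21) = 97/(-21 + √59) - 17 = -17 + 97/(-21 + √59)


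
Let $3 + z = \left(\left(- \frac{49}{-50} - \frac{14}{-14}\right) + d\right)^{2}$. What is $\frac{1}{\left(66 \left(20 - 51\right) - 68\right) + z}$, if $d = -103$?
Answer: $\frac{2500}{20220101} \approx 0.00012364$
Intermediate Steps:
$z = \frac{25505101}{2500}$ ($z = -3 + \left(\left(- \frac{49}{-50} - \frac{14}{-14}\right) - 103\right)^{2} = -3 + \left(\left(\left(-49\right) \left(- \frac{1}{50}\right) - -1\right) - 103\right)^{2} = -3 + \left(\left(\frac{49}{50} + 1\right) - 103\right)^{2} = -3 + \left(\frac{99}{50} - 103\right)^{2} = -3 + \left(- \frac{5051}{50}\right)^{2} = -3 + \frac{25512601}{2500} = \frac{25505101}{2500} \approx 10202.0$)
$\frac{1}{\left(66 \left(20 - 51\right) - 68\right) + z} = \frac{1}{\left(66 \left(20 - 51\right) - 68\right) + \frac{25505101}{2500}} = \frac{1}{\left(66 \left(-31\right) - 68\right) + \frac{25505101}{2500}} = \frac{1}{\left(-2046 - 68\right) + \frac{25505101}{2500}} = \frac{1}{-2114 + \frac{25505101}{2500}} = \frac{1}{\frac{20220101}{2500}} = \frac{2500}{20220101}$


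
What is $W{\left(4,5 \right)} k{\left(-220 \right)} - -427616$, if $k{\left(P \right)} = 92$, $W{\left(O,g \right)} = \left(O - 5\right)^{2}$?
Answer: $427708$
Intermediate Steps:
$W{\left(O,g \right)} = \left(-5 + O\right)^{2}$
$W{\left(4,5 \right)} k{\left(-220 \right)} - -427616 = \left(-5 + 4\right)^{2} \cdot 92 - -427616 = \left(-1\right)^{2} \cdot 92 + 427616 = 1 \cdot 92 + 427616 = 92 + 427616 = 427708$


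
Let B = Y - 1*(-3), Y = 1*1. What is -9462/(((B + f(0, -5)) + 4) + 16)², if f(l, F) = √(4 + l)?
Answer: -4731/338 ≈ -13.997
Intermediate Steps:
Y = 1
B = 4 (B = 1 - 1*(-3) = 1 + 3 = 4)
-9462/(((B + f(0, -5)) + 4) + 16)² = -9462/(((4 + √(4 + 0)) + 4) + 16)² = -9462/(((4 + √4) + 4) + 16)² = -9462/(((4 + 2) + 4) + 16)² = -9462/((6 + 4) + 16)² = -9462/(10 + 16)² = -9462/(26²) = -9462/676 = -9462*1/676 = -4731/338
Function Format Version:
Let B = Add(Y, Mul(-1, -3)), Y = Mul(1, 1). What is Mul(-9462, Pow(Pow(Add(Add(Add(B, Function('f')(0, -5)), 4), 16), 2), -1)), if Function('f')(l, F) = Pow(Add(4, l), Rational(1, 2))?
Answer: Rational(-4731, 338) ≈ -13.997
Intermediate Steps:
Y = 1
B = 4 (B = Add(1, Mul(-1, -3)) = Add(1, 3) = 4)
Mul(-9462, Pow(Pow(Add(Add(Add(B, Function('f')(0, -5)), 4), 16), 2), -1)) = Mul(-9462, Pow(Pow(Add(Add(Add(4, Pow(Add(4, 0), Rational(1, 2))), 4), 16), 2), -1)) = Mul(-9462, Pow(Pow(Add(Add(Add(4, Pow(4, Rational(1, 2))), 4), 16), 2), -1)) = Mul(-9462, Pow(Pow(Add(Add(Add(4, 2), 4), 16), 2), -1)) = Mul(-9462, Pow(Pow(Add(Add(6, 4), 16), 2), -1)) = Mul(-9462, Pow(Pow(Add(10, 16), 2), -1)) = Mul(-9462, Pow(Pow(26, 2), -1)) = Mul(-9462, Pow(676, -1)) = Mul(-9462, Rational(1, 676)) = Rational(-4731, 338)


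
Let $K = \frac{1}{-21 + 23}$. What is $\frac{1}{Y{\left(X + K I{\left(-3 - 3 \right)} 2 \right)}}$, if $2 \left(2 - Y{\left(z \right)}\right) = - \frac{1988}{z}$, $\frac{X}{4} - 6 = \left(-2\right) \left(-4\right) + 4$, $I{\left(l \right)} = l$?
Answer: $\frac{33}{563} \approx 0.058615$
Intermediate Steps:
$X = 72$ ($X = 24 + 4 \left(\left(-2\right) \left(-4\right) + 4\right) = 24 + 4 \left(8 + 4\right) = 24 + 4 \cdot 12 = 24 + 48 = 72$)
$K = \frac{1}{2} \approx 0.5$
$Y{\left(z \right)} = 2 + \frac{994}{z}$ ($Y{\left(z \right)} = 2 - \frac{\left(-1988\right) \frac{1}{z}}{2} = 2 + \frac{994}{z}$)
$\frac{1}{Y{\left(X + K I{\left(-3 - 3 \right)} 2 \right)}} = \frac{1}{2 + \frac{994}{72 + \frac{\left(-3 - 3\right) 2}{2}}} = \frac{1}{2 + \frac{994}{72 + \frac{\left(-6\right) 2}{2}}} = \frac{1}{2 + \frac{994}{72 + \frac{1}{2} \left(-12\right)}} = \frac{1}{2 + \frac{994}{72 - 6}} = \frac{1}{2 + \frac{994}{66}} = \frac{1}{2 + 994 \cdot \frac{1}{66}} = \frac{1}{2 + \frac{497}{33}} = \frac{1}{\frac{563}{33}} = \frac{33}{563}$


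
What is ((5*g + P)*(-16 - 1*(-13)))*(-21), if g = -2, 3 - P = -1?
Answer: -378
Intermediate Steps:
P = 4 (P = 3 - 1*(-1) = 3 + 1 = 4)
((5*g + P)*(-16 - 1*(-13)))*(-21) = ((5*(-2) + 4)*(-16 - 1*(-13)))*(-21) = ((-10 + 4)*(-16 + 13))*(-21) = -6*(-3)*(-21) = 18*(-21) = -378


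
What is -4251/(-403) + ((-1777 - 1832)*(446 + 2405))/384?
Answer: -106280487/3968 ≈ -26784.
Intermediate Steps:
-4251/(-403) + ((-1777 - 1832)*(446 + 2405))/384 = -4251*(-1/403) - 3609*2851*(1/384) = 327/31 - 10289259*1/384 = 327/31 - 3429753/128 = -106280487/3968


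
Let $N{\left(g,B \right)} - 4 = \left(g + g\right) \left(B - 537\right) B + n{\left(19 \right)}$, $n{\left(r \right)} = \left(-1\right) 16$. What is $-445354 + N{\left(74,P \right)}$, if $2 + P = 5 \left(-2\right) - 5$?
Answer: $948498$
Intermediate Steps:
$n{\left(r \right)} = -16$
$P = -17$ ($P = -2 + \left(5 \left(-2\right) - 5\right) = -2 - 15 = -17$)
$N{\left(g,B \right)} = -12 + 2 B g \left(-537 + B\right)$ ($N{\left(g,B \right)} = 4 + \left(\left(g + g\right) \left(B - 537\right) B - 16\right) = 4 + \left(2 g \left(-537 + B\right) B - 16\right) = 4 + \left(2 B g \left(-537 + B\right) - 16\right) = 4 + \left(-16 + 2 B g \left(-537 + B\right)\right) = -12 + 2 B g \left(-537 + B\right)$)
$-445354 + N{\left(74,P \right)} = -445354 - \left(12 - 1351092 - 42772\right) = -445354 + \left(-12 + 1351092 + 2 \cdot 74 \cdot 289\right) = -445354 + \left(-12 + 1351092 + 42772\right) = -445354 + 1393852 = 948498$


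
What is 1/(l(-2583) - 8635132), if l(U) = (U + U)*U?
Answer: 1/4708646 ≈ 2.1238e-7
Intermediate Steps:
l(U) = 2*U² (l(U) = (2*U)*U = 2*U²)
1/(l(-2583) - 8635132) = 1/(2*(-2583)² - 8635132) = 1/(2*6671889 - 8635132) = 1/(13343778 - 8635132) = 1/4708646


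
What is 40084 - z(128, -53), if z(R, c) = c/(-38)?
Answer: 1523139/38 ≈ 40083.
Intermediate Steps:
z(R, c) = -c/38 (z(R, c) = c*(-1/38) = -c/38)
40084 - z(128, -53) = 40084 - (-1)*(-53)/38 = 40084 - 1*53/38 = 40084 - 53/38 = 1523139/38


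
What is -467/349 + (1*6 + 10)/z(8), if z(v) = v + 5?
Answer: -487/4537 ≈ -0.10734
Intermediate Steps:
z(v) = 5 + v
-467/349 + (1*6 + 10)/z(8) = -467/349 + (1*6 + 10)/(5 + 8) = -467*1/349 + (6 + 10)/13 = -467/349 + 16*(1/13) = -467/349 + 16/13 = -487/4537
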